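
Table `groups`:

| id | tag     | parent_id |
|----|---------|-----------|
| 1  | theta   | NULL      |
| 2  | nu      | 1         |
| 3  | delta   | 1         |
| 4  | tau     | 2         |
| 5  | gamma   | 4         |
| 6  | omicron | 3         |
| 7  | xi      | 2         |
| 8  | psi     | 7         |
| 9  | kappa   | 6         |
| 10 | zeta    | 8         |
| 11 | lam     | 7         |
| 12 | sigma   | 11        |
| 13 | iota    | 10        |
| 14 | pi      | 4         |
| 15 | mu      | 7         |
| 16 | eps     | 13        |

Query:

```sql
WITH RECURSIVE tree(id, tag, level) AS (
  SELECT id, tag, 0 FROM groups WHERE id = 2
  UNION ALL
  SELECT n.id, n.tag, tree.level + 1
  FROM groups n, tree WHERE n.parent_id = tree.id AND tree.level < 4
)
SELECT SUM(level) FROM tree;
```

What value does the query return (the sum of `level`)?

22

Base: id=2 (nu) at level 0.
Iteration 1: rows with parent_id in {2} -> tau (id 4, level 1), xi (id 7, level 1).
Iteration 2: rows with parent_id in {4,7} -> gamma (id 5, level 2), psi (id 8, level 2), lam (id 11, level 2), pi (id 14, level 2), mu (id 15, level 2).
Iteration 3: rows with parent_id in {5,8,11,14,15} -> zeta (id 10, level 3), sigma (id 12, level 3).
Iteration 4: rows with parent_id in {10,12} -> iota (id 13, level 4).
Iteration 5: level < 4 fails for all current rows; recursion stops.
SUM(level) = 0 + 1 + 1 + 2 + 2 + 2 + 2 + 2 + 3 + 3 + 4 = 22.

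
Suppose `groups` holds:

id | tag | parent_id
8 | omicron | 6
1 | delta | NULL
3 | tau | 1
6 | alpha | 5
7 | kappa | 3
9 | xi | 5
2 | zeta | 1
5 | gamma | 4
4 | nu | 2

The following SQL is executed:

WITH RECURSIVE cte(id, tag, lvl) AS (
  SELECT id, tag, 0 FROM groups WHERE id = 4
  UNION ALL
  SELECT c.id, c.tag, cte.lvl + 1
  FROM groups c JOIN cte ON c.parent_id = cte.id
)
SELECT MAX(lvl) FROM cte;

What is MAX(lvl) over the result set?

3

Base: id=4 (nu) at lvl 0.
Iteration 1: rows with parent_id in {4} -> gamma (id 5, lvl 1).
Iteration 2: rows with parent_id in {5} -> alpha (id 6, lvl 2), xi (id 9, lvl 2).
Iteration 3: rows with parent_id in {6,9} -> omicron (id 8, lvl 3).
Iteration 4: no rows with parent_id in {8}; recursion stops.
lvl values: 0, 1, 2, 2, 3; the maximum is 3.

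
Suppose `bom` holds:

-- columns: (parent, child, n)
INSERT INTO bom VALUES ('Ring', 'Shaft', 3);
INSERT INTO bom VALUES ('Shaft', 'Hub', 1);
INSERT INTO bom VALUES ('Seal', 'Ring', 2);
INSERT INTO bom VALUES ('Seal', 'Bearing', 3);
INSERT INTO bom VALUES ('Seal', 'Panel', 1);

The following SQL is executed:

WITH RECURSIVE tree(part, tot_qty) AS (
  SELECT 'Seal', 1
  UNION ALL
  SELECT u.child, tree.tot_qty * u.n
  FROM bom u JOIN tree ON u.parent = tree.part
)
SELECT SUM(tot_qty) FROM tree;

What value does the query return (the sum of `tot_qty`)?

19

Base: (Seal, tot_qty=1).
Iteration 1: components of {Seal} -> Bearing = 1*3 = 3, Panel = 1*1 = 1, Ring = 1*2 = 2.
Iteration 2: components of {Bearing,Panel,Ring} -> Shaft = 2*3 = 6.
Iteration 3: components of {Shaft} -> Hub = 6*1 = 6.
Iteration 4: no further components; recursion stops.
SUM(tot_qty) = 1 + 2 + 1 + 3 + 6 + 6 = 19.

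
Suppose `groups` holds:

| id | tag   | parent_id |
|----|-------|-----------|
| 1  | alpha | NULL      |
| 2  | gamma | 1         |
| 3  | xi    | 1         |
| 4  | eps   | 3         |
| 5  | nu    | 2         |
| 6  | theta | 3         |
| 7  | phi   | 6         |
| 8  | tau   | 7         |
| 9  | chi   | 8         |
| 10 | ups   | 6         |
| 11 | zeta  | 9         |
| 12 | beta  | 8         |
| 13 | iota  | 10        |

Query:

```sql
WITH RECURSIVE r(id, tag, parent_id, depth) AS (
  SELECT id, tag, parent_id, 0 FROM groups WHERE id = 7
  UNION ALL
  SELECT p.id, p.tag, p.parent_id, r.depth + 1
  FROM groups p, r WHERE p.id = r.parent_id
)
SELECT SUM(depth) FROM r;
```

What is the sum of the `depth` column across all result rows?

6

Base: id=7 (phi), parent_id=6, depth 0.
Iteration 1: join on id=6 -> theta (id 6, parent_id=3, depth 1).
Iteration 2: join on id=3 -> xi (id 3, parent_id=1, depth 2).
Iteration 3: join on id=1 -> alpha (id 1, parent_id=NULL, depth 3).
Iteration 4: parent_id is NULL; no match; recursion stops.
SUM(depth) = 0 + 1 + 2 + 3 = 6.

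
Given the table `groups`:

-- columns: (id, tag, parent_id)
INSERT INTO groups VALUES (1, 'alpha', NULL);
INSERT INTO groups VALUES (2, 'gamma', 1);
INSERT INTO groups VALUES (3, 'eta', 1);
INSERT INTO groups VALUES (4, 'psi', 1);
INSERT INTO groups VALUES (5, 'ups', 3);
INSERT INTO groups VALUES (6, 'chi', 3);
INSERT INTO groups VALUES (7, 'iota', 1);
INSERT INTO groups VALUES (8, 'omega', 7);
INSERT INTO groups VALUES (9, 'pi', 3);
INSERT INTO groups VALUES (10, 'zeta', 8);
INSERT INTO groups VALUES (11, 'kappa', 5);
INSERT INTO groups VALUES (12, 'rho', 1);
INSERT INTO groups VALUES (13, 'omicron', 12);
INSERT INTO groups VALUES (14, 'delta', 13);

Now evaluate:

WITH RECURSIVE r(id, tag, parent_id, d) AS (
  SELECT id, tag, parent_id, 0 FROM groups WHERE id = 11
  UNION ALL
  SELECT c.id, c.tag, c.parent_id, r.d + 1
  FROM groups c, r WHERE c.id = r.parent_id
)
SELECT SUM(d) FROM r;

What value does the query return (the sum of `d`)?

6

Base: id=11 (kappa), parent_id=5, d 0.
Iteration 1: join on id=5 -> ups (id 5, parent_id=3, d 1).
Iteration 2: join on id=3 -> eta (id 3, parent_id=1, d 2).
Iteration 3: join on id=1 -> alpha (id 1, parent_id=NULL, d 3).
Iteration 4: parent_id is NULL; no match; recursion stops.
SUM(d) = 0 + 1 + 2 + 3 = 6.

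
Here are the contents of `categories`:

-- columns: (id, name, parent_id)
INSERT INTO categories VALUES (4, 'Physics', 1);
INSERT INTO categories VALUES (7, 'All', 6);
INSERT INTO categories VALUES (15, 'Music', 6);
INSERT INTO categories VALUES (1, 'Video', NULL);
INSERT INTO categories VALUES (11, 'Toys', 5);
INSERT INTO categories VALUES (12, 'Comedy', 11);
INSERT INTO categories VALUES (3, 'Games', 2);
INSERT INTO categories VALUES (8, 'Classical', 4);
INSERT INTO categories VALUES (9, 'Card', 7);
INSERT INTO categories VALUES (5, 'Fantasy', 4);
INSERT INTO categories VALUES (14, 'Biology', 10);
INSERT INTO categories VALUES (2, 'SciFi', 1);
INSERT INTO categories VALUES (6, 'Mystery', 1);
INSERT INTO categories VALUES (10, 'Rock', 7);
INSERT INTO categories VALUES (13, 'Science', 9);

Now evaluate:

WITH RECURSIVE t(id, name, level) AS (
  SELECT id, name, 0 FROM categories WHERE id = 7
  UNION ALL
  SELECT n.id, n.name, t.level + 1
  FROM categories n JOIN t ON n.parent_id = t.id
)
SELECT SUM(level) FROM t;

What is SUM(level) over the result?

Base: id=7 (All) at level 0.
Iteration 1: rows with parent_id in {7} -> Card (id 9, level 1), Rock (id 10, level 1).
Iteration 2: rows with parent_id in {9,10} -> Science (id 13, level 2), Biology (id 14, level 2).
Iteration 3: no rows with parent_id in {13,14}; recursion stops.
SUM(level) = 0 + 1 + 1 + 2 + 2 = 6.

6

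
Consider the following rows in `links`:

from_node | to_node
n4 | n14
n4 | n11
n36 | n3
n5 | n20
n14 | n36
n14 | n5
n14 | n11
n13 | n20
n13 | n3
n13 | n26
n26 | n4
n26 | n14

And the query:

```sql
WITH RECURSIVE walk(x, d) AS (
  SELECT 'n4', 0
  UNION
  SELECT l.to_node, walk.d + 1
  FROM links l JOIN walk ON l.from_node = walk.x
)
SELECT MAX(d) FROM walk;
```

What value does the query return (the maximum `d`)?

Base: (n4, d=0).
Iteration 1: edges from {n4} -> (n11, d=1), (n14, d=1).
Iteration 2: edges from {n11,n14} -> (n11, d=2), (n36, d=2), (n5, d=2).
Iteration 3: edges from {n11,n36,n5} -> (n20, d=3), (n3, d=3).
Iteration 4: no outgoing edges from {n20,n3}; recursion stops.
d values: 0, 1, 1, 2, 2, 2, 3, 3; the maximum is 3.

3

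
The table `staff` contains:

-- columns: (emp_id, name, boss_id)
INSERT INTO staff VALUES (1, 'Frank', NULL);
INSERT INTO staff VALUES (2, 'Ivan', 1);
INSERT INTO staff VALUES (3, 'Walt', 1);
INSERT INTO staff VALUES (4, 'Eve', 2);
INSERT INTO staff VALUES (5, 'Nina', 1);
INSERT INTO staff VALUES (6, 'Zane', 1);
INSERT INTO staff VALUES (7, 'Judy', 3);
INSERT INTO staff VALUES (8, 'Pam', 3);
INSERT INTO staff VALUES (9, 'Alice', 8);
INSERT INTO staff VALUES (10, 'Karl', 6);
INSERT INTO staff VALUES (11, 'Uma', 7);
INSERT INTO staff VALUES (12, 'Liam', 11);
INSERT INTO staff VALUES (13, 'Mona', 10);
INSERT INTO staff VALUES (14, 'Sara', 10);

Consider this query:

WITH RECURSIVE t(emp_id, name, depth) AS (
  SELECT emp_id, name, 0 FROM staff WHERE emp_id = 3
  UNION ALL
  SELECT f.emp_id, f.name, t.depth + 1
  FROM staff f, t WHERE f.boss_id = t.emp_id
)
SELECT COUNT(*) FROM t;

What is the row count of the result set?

Base: emp_id=3 (Walt) at depth 0.
Iteration 1: rows with boss_id in {3} -> Judy (id 7, depth 1), Pam (id 8, depth 1).
Iteration 2: rows with boss_id in {7,8} -> Alice (id 9, depth 2), Uma (id 11, depth 2).
Iteration 3: rows with boss_id in {9,11} -> Liam (id 12, depth 3).
Iteration 4: no rows with boss_id in {12}; recursion stops.
Total rows emitted: 6.

6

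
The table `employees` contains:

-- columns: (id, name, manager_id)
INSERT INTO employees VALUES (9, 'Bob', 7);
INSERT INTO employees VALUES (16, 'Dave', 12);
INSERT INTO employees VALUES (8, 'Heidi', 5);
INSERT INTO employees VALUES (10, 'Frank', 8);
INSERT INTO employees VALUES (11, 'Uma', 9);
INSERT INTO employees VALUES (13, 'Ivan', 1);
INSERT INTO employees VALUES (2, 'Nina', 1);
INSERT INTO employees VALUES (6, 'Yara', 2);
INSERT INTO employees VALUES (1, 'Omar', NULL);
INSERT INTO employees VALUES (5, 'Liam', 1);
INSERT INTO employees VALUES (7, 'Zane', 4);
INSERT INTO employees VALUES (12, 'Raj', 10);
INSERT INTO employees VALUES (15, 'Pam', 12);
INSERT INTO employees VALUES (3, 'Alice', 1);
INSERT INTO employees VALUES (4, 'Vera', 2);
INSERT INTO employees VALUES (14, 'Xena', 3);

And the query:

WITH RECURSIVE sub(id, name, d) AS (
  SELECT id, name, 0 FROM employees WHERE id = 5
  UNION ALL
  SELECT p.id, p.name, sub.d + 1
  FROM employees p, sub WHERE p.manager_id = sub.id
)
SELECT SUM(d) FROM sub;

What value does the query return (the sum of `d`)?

Base: id=5 (Liam) at d 0.
Iteration 1: rows with manager_id in {5} -> Heidi (id 8, d 1).
Iteration 2: rows with manager_id in {8} -> Frank (id 10, d 2).
Iteration 3: rows with manager_id in {10} -> Raj (id 12, d 3).
Iteration 4: rows with manager_id in {12} -> Pam (id 15, d 4), Dave (id 16, d 4).
Iteration 5: no rows with manager_id in {15,16}; recursion stops.
SUM(d) = 0 + 1 + 2 + 3 + 4 + 4 = 14.

14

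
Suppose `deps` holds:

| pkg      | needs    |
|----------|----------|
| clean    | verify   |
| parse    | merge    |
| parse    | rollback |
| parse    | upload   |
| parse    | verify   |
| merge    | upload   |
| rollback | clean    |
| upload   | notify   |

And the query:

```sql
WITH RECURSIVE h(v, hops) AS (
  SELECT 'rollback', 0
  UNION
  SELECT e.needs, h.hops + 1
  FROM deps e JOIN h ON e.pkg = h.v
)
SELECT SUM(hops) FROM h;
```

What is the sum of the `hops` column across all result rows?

3

Base: (rollback, hops=0).
Iteration 1: edges from {rollback} -> (clean, hops=1).
Iteration 2: edges from {clean} -> (verify, hops=2).
Iteration 3: no outgoing edges from {verify}; recursion stops.
SUM(hops) = 0 + 1 + 2 = 3.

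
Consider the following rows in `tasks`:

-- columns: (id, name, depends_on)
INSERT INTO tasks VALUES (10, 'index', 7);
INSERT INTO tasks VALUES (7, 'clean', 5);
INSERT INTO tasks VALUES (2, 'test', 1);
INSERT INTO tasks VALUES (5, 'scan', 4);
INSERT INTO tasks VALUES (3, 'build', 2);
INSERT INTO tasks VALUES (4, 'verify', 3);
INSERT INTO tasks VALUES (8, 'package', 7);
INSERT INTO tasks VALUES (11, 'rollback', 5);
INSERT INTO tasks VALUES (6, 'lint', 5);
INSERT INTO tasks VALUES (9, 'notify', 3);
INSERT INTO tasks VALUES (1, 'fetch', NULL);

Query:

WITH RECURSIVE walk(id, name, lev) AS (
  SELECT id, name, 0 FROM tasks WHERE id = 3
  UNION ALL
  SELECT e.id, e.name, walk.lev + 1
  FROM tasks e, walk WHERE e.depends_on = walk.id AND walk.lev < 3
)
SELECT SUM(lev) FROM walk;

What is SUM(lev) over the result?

Base: id=3 (build) at lev 0.
Iteration 1: rows with depends_on in {3} -> verify (id 4, lev 1), notify (id 9, lev 1).
Iteration 2: rows with depends_on in {4,9} -> scan (id 5, lev 2).
Iteration 3: rows with depends_on in {5} -> lint (id 6, lev 3), clean (id 7, lev 3), rollback (id 11, lev 3).
Iteration 4: lev < 3 fails for all current rows; recursion stops.
SUM(lev) = 0 + 1 + 1 + 2 + 3 + 3 + 3 = 13.

13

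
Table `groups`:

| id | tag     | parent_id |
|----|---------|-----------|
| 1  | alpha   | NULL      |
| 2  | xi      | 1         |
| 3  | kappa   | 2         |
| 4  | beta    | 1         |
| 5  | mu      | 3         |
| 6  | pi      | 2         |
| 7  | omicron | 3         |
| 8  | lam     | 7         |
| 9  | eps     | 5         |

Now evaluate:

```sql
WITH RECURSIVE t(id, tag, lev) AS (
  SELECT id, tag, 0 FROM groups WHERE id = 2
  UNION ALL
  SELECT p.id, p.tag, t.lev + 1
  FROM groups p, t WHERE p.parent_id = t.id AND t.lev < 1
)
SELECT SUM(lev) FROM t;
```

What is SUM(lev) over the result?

Base: id=2 (xi) at lev 0.
Iteration 1: rows with parent_id in {2} -> kappa (id 3, lev 1), pi (id 6, lev 1).
Iteration 2: lev < 1 fails for all current rows; recursion stops.
SUM(lev) = 0 + 1 + 1 = 2.

2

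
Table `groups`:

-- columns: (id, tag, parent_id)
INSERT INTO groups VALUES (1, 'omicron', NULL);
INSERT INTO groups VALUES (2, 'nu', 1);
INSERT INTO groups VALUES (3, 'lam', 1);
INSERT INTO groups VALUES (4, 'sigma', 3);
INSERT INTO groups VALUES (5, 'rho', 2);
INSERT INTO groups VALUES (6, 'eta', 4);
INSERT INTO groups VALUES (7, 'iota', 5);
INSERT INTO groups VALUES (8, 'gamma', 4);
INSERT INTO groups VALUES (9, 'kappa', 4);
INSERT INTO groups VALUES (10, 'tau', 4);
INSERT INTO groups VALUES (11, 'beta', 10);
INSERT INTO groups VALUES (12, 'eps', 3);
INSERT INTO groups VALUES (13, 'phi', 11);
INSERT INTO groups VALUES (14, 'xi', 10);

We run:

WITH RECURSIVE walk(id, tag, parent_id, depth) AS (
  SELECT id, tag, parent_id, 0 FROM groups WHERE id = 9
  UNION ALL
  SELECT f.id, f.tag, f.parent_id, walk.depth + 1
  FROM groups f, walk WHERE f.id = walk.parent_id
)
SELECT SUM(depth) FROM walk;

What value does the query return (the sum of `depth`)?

Base: id=9 (kappa), parent_id=4, depth 0.
Iteration 1: join on id=4 -> sigma (id 4, parent_id=3, depth 1).
Iteration 2: join on id=3 -> lam (id 3, parent_id=1, depth 2).
Iteration 3: join on id=1 -> omicron (id 1, parent_id=NULL, depth 3).
Iteration 4: parent_id is NULL; no match; recursion stops.
SUM(depth) = 0 + 1 + 2 + 3 = 6.

6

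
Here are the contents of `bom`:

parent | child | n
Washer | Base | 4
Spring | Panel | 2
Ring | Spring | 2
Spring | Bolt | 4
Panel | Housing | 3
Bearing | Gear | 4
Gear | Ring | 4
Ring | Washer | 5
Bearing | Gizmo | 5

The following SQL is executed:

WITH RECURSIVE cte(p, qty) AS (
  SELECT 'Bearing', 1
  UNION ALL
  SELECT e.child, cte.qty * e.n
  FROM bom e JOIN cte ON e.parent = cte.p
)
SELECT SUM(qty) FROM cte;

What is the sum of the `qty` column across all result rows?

842

Base: (Bearing, qty=1).
Iteration 1: components of {Bearing} -> Gear = 1*4 = 4, Gizmo = 1*5 = 5.
Iteration 2: components of {Gear,Gizmo} -> Ring = 4*4 = 16.
Iteration 3: components of {Ring} -> Spring = 16*2 = 32, Washer = 16*5 = 80.
Iteration 4: components of {Spring,Washer} -> Base = 80*4 = 320, Bolt = 32*4 = 128, Panel = 32*2 = 64.
Iteration 5: components of {Base,Bolt,Panel} -> Housing = 64*3 = 192.
Iteration 6: no further components; recursion stops.
SUM(qty) = 1 + 4 + 5 + 16 + 32 + 80 + 64 + 128 + 320 + 192 = 842.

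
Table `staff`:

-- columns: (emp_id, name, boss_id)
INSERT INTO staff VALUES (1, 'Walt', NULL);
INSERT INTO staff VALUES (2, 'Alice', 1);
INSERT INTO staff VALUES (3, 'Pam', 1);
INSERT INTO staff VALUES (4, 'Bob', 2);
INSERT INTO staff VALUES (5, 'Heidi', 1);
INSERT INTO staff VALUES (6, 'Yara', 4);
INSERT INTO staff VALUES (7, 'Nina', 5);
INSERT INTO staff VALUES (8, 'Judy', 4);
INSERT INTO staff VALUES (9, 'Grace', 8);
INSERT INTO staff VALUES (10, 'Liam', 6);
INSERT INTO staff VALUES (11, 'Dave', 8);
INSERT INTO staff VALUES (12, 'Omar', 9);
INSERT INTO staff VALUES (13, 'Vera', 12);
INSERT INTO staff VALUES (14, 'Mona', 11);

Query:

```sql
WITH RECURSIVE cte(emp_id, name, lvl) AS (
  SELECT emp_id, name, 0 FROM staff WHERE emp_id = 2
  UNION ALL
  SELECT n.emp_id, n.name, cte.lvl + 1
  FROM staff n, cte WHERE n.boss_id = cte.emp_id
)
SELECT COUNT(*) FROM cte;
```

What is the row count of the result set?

Base: emp_id=2 (Alice) at lvl 0.
Iteration 1: rows with boss_id in {2} -> Bob (id 4, lvl 1).
Iteration 2: rows with boss_id in {4} -> Yara (id 6, lvl 2), Judy (id 8, lvl 2).
Iteration 3: rows with boss_id in {6,8} -> Grace (id 9, lvl 3), Liam (id 10, lvl 3), Dave (id 11, lvl 3).
Iteration 4: rows with boss_id in {9,10,11} -> Omar (id 12, lvl 4), Mona (id 14, lvl 4).
Iteration 5: rows with boss_id in {12,14} -> Vera (id 13, lvl 5).
Iteration 6: no rows with boss_id in {13}; recursion stops.
Total rows emitted: 10.

10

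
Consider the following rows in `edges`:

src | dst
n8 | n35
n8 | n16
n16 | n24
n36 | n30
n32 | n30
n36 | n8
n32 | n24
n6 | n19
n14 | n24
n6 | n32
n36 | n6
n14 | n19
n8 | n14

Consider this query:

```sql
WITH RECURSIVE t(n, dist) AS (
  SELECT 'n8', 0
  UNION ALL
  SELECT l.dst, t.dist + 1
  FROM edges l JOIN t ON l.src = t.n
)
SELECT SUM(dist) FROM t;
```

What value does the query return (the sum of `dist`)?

9

Base: (n8, dist=0).
Iteration 1: edges from {n8} -> (n14, dist=1), (n16, dist=1), (n35, dist=1).
Iteration 2: edges from {n14,n16,n35} -> (n19, dist=2), (n24, dist=2) x2. [UNION ALL keeps all 3 new rows, including repeats]
Iteration 3: no outgoing edges from {n19,n24}; recursion stops.
SUM(dist) = 0 + 1 + 1 + 1 + 2 + 2 + 2 = 9.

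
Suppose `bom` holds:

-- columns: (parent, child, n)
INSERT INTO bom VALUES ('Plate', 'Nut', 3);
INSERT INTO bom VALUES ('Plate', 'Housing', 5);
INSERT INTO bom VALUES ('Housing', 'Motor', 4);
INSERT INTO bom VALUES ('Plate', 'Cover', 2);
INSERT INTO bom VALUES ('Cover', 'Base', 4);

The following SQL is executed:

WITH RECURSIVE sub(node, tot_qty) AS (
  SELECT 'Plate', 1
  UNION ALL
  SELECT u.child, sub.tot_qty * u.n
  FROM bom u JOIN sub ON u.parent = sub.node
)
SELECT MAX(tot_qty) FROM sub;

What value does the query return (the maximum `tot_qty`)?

Base: (Plate, tot_qty=1).
Iteration 1: components of {Plate} -> Cover = 1*2 = 2, Housing = 1*5 = 5, Nut = 1*3 = 3.
Iteration 2: components of {Cover,Housing,Nut} -> Base = 2*4 = 8, Motor = 5*4 = 20.
Iteration 3: no further components; recursion stops.
tot_qty values: 1, 3, 5, 2, 20, 8; the maximum is 20.

20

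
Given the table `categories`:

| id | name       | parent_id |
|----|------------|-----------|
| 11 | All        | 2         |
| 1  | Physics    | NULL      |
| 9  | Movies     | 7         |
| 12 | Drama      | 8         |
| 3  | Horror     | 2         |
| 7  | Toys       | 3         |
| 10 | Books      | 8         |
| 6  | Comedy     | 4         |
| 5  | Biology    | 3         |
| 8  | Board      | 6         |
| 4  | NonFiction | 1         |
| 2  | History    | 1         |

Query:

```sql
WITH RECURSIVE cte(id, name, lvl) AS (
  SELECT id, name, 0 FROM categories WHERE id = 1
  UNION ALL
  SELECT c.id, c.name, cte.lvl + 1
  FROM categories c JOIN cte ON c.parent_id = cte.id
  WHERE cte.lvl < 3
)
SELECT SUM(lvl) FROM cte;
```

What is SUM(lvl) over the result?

17

Base: id=1 (Physics) at lvl 0.
Iteration 1: rows with parent_id in {1} -> History (id 2, lvl 1), NonFiction (id 4, lvl 1).
Iteration 2: rows with parent_id in {2,4} -> Horror (id 3, lvl 2), Comedy (id 6, lvl 2), All (id 11, lvl 2).
Iteration 3: rows with parent_id in {3,6,11} -> Biology (id 5, lvl 3), Toys (id 7, lvl 3), Board (id 8, lvl 3).
Iteration 4: lvl < 3 fails for all current rows; recursion stops.
SUM(lvl) = 0 + 1 + 1 + 2 + 2 + 2 + 3 + 3 + 3 = 17.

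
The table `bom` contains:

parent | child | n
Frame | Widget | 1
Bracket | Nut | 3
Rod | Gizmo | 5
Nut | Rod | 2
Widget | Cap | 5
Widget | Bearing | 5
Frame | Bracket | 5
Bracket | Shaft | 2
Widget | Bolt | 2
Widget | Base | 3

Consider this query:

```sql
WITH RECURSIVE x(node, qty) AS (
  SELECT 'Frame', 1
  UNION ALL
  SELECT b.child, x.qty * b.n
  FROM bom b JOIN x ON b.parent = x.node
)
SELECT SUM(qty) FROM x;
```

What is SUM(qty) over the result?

227

Base: (Frame, qty=1).
Iteration 1: components of {Frame} -> Bracket = 1*5 = 5, Widget = 1*1 = 1.
Iteration 2: components of {Bracket,Widget} -> Base = 1*3 = 3, Bearing = 1*5 = 5, Bolt = 1*2 = 2, Cap = 1*5 = 5, Nut = 5*3 = 15, Shaft = 5*2 = 10.
Iteration 3: components of {Base,Bearing,Bolt,Cap,Nut,Shaft} -> Rod = 15*2 = 30.
Iteration 4: components of {Rod} -> Gizmo = 30*5 = 150.
Iteration 5: no further components; recursion stops.
SUM(qty) = 1 + 1 + 5 + 2 + 5 + 5 + 3 + 15 + 10 + 30 + 150 = 227.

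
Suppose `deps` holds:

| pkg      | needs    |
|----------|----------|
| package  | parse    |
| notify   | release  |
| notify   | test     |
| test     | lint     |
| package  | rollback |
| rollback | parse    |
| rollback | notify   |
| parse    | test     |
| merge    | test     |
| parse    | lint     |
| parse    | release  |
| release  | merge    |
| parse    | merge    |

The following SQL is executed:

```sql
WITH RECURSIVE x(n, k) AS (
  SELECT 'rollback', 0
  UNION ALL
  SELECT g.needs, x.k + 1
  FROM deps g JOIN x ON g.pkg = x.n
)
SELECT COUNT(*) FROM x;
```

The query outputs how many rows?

Base: (rollback, k=0).
Iteration 1: edges from {rollback} -> (notify, k=1), (parse, k=1).
Iteration 2: edges from {notify,parse} -> (lint, k=2), (merge, k=2), (release, k=2) x2, (test, k=2) x2. [UNION ALL keeps all 6 new rows, including repeats]
Iteration 3: edges from {lint,merge,release,test} -> (lint, k=3) x2, (merge, k=3) x2, (test, k=3). [UNION ALL keeps all 5 new rows, including repeats]
Iteration 4: edges from {lint,merge,test} -> (lint, k=4), (test, k=4) x2. [UNION ALL keeps all 3 new rows, including repeats]
Iteration 5: edges from {lint,test} -> (lint, k=5) x2. [UNION ALL keeps all 2 new rows, including repeats]
Iteration 6: no outgoing edges from {lint}; recursion stops.
Total rows emitted: 19.

19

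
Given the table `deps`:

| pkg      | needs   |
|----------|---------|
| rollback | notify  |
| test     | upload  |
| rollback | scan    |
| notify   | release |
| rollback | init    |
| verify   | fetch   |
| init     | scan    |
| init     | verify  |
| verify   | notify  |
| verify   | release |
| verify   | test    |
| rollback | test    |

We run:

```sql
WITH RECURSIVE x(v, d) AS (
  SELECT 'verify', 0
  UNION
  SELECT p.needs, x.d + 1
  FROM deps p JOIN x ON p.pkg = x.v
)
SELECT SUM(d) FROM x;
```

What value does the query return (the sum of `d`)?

Base: (verify, d=0).
Iteration 1: edges from {verify} -> (fetch, d=1), (notify, d=1), (release, d=1), (test, d=1).
Iteration 2: edges from {fetch,notify,release,test} -> (release, d=2), (upload, d=2).
Iteration 3: no outgoing edges from {release,upload}; recursion stops.
SUM(d) = 0 + 1 + 1 + 1 + 1 + 2 + 2 = 8.

8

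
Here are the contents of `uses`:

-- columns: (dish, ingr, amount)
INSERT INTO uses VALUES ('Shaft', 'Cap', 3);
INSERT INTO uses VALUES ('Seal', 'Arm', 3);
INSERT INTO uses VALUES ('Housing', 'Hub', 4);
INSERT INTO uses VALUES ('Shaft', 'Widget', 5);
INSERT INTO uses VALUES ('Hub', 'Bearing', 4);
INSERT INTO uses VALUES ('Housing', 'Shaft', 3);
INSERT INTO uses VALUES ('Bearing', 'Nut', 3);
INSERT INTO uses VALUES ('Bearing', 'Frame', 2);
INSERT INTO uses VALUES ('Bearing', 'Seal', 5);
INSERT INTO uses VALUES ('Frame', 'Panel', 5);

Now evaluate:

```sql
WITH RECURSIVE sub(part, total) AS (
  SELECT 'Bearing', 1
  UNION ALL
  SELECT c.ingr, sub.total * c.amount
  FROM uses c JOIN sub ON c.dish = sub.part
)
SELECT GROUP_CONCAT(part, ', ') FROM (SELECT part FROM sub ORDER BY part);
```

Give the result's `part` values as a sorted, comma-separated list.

Base: (Bearing, total=1).
Iteration 1: components of {Bearing} -> Frame = 1*2 = 2, Nut = 1*3 = 3, Seal = 1*5 = 5.
Iteration 2: components of {Frame,Nut,Seal} -> Arm = 5*3 = 15, Panel = 2*5 = 10.
Iteration 3: no further components; recursion stops.

Arm, Bearing, Frame, Nut, Panel, Seal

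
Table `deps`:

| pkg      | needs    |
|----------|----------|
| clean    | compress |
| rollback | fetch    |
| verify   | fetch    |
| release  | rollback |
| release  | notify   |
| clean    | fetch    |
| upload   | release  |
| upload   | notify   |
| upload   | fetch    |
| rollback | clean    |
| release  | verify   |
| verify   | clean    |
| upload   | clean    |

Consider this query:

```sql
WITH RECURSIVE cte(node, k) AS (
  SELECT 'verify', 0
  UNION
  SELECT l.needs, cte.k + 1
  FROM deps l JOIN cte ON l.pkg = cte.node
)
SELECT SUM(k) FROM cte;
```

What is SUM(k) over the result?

6

Base: (verify, k=0).
Iteration 1: edges from {verify} -> (clean, k=1), (fetch, k=1).
Iteration 2: edges from {clean,fetch} -> (compress, k=2), (fetch, k=2).
Iteration 3: no outgoing edges from {compress,fetch}; recursion stops.
SUM(k) = 0 + 1 + 1 + 2 + 2 = 6.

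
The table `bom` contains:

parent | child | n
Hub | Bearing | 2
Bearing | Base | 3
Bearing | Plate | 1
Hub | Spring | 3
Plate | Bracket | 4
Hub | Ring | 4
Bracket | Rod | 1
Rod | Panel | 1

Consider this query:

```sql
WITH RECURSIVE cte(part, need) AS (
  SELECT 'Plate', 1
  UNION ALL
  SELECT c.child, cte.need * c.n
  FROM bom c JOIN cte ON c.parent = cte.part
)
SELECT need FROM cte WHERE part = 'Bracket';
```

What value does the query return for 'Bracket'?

4

Base: (Plate, need=1).
Iteration 1: components of {Plate} -> Bracket = 1*4 = 4.
Iteration 2: components of {Bracket} -> Rod = 4*1 = 4.
Iteration 3: components of {Rod} -> Panel = 4*1 = 4.
Iteration 4: no further components; recursion stops.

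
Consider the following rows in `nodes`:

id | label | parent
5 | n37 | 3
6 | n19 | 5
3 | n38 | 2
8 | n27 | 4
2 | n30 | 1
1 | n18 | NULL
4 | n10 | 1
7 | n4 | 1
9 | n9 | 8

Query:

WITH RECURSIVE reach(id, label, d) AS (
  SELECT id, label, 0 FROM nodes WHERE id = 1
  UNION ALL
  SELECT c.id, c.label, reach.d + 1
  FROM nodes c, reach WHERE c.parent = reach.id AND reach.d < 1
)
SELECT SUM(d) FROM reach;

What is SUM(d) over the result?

Base: id=1 (n18) at d 0.
Iteration 1: rows with parent in {1} -> n30 (id 2, d 1), n10 (id 4, d 1), n4 (id 7, d 1).
Iteration 2: d < 1 fails for all current rows; recursion stops.
SUM(d) = 0 + 1 + 1 + 1 = 3.

3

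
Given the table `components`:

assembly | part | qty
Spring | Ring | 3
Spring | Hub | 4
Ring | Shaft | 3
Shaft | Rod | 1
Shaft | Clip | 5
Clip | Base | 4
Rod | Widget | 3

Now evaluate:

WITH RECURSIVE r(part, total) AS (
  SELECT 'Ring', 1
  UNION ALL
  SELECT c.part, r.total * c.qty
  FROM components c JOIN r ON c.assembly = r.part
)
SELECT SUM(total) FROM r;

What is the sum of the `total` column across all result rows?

91

Base: (Ring, total=1).
Iteration 1: components of {Ring} -> Shaft = 1*3 = 3.
Iteration 2: components of {Shaft} -> Clip = 3*5 = 15, Rod = 3*1 = 3.
Iteration 3: components of {Clip,Rod} -> Base = 15*4 = 60, Widget = 3*3 = 9.
Iteration 4: no further components; recursion stops.
SUM(total) = 1 + 3 + 3 + 15 + 9 + 60 = 91.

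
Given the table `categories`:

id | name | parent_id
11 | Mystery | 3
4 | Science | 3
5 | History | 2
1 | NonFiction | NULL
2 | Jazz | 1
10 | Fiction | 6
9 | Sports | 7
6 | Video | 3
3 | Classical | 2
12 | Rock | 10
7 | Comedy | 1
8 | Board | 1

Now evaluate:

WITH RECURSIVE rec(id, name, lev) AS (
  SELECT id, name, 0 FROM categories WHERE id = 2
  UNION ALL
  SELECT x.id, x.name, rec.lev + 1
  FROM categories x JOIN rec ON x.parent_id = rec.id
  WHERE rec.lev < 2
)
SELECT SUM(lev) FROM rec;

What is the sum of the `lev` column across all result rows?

Base: id=2 (Jazz) at lev 0.
Iteration 1: rows with parent_id in {2} -> Classical (id 3, lev 1), History (id 5, lev 1).
Iteration 2: rows with parent_id in {3,5} -> Science (id 4, lev 2), Video (id 6, lev 2), Mystery (id 11, lev 2).
Iteration 3: lev < 2 fails for all current rows; recursion stops.
SUM(lev) = 0 + 1 + 1 + 2 + 2 + 2 = 8.

8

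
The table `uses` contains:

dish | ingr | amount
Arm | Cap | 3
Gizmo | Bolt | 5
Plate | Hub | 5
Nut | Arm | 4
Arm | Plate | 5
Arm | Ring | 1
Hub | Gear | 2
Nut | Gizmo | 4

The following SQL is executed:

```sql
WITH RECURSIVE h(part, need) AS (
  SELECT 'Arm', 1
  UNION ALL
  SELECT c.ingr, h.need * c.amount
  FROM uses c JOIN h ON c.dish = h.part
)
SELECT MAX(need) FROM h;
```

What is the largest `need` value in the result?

Base: (Arm, need=1).
Iteration 1: components of {Arm} -> Cap = 1*3 = 3, Plate = 1*5 = 5, Ring = 1*1 = 1.
Iteration 2: components of {Cap,Plate,Ring} -> Hub = 5*5 = 25.
Iteration 3: components of {Hub} -> Gear = 25*2 = 50.
Iteration 4: no further components; recursion stops.
need values: 1, 5, 1, 3, 25, 50; the maximum is 50.

50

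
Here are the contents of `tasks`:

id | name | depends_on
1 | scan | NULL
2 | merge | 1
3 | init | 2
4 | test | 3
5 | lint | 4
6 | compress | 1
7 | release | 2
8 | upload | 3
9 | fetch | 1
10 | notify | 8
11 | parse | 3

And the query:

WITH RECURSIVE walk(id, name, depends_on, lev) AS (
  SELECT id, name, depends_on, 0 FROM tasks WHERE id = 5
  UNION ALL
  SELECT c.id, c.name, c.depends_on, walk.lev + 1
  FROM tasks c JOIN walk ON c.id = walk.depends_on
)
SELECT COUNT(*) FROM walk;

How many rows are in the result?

5

Base: id=5 (lint), depends_on=4, lev 0.
Iteration 1: join on id=4 -> test (id 4, depends_on=3, lev 1).
Iteration 2: join on id=3 -> init (id 3, depends_on=2, lev 2).
Iteration 3: join on id=2 -> merge (id 2, depends_on=1, lev 3).
Iteration 4: join on id=1 -> scan (id 1, depends_on=NULL, lev 4).
Iteration 5: depends_on is NULL; no match; recursion stops.
Total rows emitted: 5.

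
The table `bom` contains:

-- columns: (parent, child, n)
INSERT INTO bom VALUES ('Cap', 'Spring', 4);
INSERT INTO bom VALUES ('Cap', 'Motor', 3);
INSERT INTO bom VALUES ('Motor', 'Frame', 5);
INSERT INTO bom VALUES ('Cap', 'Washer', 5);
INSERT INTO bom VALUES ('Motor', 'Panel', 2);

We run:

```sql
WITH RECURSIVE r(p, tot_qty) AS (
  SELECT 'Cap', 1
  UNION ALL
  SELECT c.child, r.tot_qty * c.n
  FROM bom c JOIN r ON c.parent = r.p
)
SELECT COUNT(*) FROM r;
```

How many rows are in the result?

6

Base: (Cap, tot_qty=1).
Iteration 1: components of {Cap} -> Motor = 1*3 = 3, Spring = 1*4 = 4, Washer = 1*5 = 5.
Iteration 2: components of {Motor,Spring,Washer} -> Frame = 3*5 = 15, Panel = 3*2 = 6.
Iteration 3: no further components; recursion stops.
Total rows emitted: 6.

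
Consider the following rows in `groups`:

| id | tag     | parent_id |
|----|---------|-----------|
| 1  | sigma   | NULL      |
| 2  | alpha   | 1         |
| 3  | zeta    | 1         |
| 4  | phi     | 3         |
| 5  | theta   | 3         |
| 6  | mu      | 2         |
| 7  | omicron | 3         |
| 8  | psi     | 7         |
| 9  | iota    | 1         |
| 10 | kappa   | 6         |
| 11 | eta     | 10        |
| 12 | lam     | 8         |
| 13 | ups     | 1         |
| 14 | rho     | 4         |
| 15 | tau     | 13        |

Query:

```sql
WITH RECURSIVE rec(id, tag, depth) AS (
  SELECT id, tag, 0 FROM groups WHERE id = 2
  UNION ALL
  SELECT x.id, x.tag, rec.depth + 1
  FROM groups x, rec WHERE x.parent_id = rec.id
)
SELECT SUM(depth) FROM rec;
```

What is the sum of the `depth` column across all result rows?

Base: id=2 (alpha) at depth 0.
Iteration 1: rows with parent_id in {2} -> mu (id 6, depth 1).
Iteration 2: rows with parent_id in {6} -> kappa (id 10, depth 2).
Iteration 3: rows with parent_id in {10} -> eta (id 11, depth 3).
Iteration 4: no rows with parent_id in {11}; recursion stops.
SUM(depth) = 0 + 1 + 2 + 3 = 6.

6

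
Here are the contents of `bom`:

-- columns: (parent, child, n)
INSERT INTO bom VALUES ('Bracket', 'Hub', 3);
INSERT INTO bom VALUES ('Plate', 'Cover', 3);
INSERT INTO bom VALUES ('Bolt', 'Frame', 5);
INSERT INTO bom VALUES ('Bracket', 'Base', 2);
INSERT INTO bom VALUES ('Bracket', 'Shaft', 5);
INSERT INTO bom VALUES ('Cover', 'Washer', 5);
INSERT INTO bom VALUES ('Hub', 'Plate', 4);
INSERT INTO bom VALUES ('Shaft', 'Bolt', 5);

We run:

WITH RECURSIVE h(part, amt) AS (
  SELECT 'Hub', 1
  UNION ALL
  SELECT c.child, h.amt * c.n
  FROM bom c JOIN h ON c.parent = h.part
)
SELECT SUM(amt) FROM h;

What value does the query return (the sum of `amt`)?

77

Base: (Hub, amt=1).
Iteration 1: components of {Hub} -> Plate = 1*4 = 4.
Iteration 2: components of {Plate} -> Cover = 4*3 = 12.
Iteration 3: components of {Cover} -> Washer = 12*5 = 60.
Iteration 4: no further components; recursion stops.
SUM(amt) = 1 + 4 + 12 + 60 = 77.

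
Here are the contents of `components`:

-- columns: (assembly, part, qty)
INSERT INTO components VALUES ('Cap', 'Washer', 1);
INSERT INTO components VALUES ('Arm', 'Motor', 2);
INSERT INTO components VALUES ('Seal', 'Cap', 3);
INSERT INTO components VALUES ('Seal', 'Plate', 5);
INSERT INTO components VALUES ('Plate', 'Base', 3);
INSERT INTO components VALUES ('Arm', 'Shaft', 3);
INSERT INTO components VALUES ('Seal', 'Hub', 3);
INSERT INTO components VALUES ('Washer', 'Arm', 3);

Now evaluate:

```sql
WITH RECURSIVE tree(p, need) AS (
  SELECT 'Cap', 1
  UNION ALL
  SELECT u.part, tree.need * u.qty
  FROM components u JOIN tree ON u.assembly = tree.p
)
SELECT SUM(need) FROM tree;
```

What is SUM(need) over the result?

20

Base: (Cap, need=1).
Iteration 1: components of {Cap} -> Washer = 1*1 = 1.
Iteration 2: components of {Washer} -> Arm = 1*3 = 3.
Iteration 3: components of {Arm} -> Motor = 3*2 = 6, Shaft = 3*3 = 9.
Iteration 4: no further components; recursion stops.
SUM(need) = 1 + 1 + 3 + 9 + 6 = 20.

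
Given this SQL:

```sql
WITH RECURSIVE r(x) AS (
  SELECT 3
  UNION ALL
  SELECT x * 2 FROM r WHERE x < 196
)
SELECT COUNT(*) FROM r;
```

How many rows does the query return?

8

Base: x=3.
Iteration 1: 3 < 196 holds -> x = 3 * 2 = 6.
Iteration 2: 6 < 196 holds -> x = 6 * 2 = 12.
Iteration 3: 12 < 196 holds -> x = 12 * 2 = 24.
Iteration 4: 24 < 196 holds -> x = 24 * 2 = 48.
Iteration 5: 48 < 196 holds -> x = 48 * 2 = 96.
Iteration 6: 96 < 196 holds -> x = 96 * 2 = 192.
Iteration 7: 192 < 196 holds -> x = 192 * 2 = 384.
Iteration 8: 384 < 196 fails; recursion stops.
Total rows emitted: 8.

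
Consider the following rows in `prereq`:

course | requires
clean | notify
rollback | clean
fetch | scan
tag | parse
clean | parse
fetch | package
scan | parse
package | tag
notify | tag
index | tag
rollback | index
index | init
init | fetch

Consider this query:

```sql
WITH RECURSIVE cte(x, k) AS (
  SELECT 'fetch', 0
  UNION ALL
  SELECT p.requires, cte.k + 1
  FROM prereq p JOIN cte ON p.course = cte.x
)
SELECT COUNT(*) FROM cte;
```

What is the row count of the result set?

Base: (fetch, k=0).
Iteration 1: edges from {fetch} -> (package, k=1), (scan, k=1).
Iteration 2: edges from {package,scan} -> (parse, k=2), (tag, k=2).
Iteration 3: edges from {parse,tag} -> (parse, k=3).
Iteration 4: no outgoing edges from {parse}; recursion stops.
Total rows emitted: 6.

6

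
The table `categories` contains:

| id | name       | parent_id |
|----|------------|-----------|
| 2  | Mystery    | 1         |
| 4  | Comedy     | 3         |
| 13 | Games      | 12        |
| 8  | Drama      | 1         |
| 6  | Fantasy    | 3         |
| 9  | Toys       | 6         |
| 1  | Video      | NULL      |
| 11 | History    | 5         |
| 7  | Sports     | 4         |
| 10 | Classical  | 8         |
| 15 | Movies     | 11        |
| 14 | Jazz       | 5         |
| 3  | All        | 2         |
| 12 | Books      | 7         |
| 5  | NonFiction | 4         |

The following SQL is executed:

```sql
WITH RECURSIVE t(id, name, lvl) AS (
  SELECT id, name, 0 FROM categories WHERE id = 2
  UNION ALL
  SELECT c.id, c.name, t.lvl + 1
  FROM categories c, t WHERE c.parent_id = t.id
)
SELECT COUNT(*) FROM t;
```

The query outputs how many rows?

Base: id=2 (Mystery) at lvl 0.
Iteration 1: rows with parent_id in {2} -> All (id 3, lvl 1).
Iteration 2: rows with parent_id in {3} -> Comedy (id 4, lvl 2), Fantasy (id 6, lvl 2).
Iteration 3: rows with parent_id in {4,6} -> NonFiction (id 5, lvl 3), Sports (id 7, lvl 3), Toys (id 9, lvl 3).
Iteration 4: rows with parent_id in {5,7,9} -> History (id 11, lvl 4), Books (id 12, lvl 4), Jazz (id 14, lvl 4).
Iteration 5: rows with parent_id in {11,12,14} -> Games (id 13, lvl 5), Movies (id 15, lvl 5).
Iteration 6: no rows with parent_id in {13,15}; recursion stops.
Total rows emitted: 12.

12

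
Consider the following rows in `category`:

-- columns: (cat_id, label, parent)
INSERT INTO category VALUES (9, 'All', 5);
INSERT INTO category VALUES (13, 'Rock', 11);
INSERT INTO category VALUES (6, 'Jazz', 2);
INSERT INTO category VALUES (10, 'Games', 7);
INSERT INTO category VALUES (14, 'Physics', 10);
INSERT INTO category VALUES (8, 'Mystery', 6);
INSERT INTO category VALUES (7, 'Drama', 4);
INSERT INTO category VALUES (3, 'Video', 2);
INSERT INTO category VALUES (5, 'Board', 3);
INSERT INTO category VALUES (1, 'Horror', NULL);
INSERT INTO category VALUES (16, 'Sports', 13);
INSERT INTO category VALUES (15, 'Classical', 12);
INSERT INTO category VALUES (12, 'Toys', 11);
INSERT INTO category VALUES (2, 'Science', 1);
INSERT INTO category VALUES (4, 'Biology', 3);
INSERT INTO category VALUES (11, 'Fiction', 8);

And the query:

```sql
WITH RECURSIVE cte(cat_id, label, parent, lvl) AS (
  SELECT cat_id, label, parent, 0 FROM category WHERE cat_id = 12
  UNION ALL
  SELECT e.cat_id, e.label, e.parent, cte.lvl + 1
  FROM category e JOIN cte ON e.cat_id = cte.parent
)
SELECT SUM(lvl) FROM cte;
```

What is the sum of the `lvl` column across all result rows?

Base: cat_id=12 (Toys), parent=11, lvl 0.
Iteration 1: join on cat_id=11 -> Fiction (id 11, parent=8, lvl 1).
Iteration 2: join on cat_id=8 -> Mystery (id 8, parent=6, lvl 2).
Iteration 3: join on cat_id=6 -> Jazz (id 6, parent=2, lvl 3).
Iteration 4: join on cat_id=2 -> Science (id 2, parent=1, lvl 4).
Iteration 5: join on cat_id=1 -> Horror (id 1, parent=NULL, lvl 5).
Iteration 6: parent is NULL; no match; recursion stops.
SUM(lvl) = 0 + 1 + 2 + 3 + 4 + 5 = 15.

15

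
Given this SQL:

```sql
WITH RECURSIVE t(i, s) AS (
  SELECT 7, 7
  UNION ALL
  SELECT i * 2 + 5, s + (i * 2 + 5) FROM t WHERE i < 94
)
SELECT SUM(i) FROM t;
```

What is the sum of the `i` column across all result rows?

Base: i=7, s=7.
Iteration 1: 7 < 94 holds -> i = 7 * 2 + 5 = 19, s = 7 + 19 = 26.
Iteration 2: 19 < 94 holds -> i = 19 * 2 + 5 = 43, s = 26 + 43 = 69.
Iteration 3: 43 < 94 holds -> i = 43 * 2 + 5 = 91, s = 69 + 91 = 160.
Iteration 4: 91 < 94 holds -> i = 91 * 2 + 5 = 187, s = 160 + 187 = 347.
Iteration 5: 187 < 94 fails; recursion stops.
SUM(i) = 7 + 19 + 43 + 91 + 187 = 347.

347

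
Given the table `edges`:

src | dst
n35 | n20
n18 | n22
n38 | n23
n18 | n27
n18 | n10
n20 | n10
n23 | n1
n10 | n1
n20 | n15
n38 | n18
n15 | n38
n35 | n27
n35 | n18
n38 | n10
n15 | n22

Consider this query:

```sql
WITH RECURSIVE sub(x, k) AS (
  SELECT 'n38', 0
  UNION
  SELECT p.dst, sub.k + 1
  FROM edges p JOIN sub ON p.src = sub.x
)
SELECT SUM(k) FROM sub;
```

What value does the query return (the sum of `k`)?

14

Base: (n38, k=0).
Iteration 1: edges from {n38} -> (n10, k=1), (n18, k=1), (n23, k=1).
Iteration 2: edges from {n10,n18,n23} -> (n1, k=2), (n10, k=2), (n22, k=2), (n27, k=2). [UNION drops 1 duplicate row(s)]
Iteration 3: edges from {n1,n10,n22,n27} -> (n1, k=3).
Iteration 4: no outgoing edges from {n1}; recursion stops.
SUM(k) = 0 + 1 + 1 + 1 + 2 + 2 + 2 + 2 + 3 = 14.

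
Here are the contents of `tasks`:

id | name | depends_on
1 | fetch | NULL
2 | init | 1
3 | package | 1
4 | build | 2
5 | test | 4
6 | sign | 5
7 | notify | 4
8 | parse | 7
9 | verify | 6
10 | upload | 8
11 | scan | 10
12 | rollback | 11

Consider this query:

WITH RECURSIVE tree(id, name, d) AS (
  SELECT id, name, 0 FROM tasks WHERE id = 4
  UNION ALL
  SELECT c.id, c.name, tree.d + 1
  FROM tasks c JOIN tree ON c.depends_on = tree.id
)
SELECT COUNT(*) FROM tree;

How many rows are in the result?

Base: id=4 (build) at d 0.
Iteration 1: rows with depends_on in {4} -> test (id 5, d 1), notify (id 7, d 1).
Iteration 2: rows with depends_on in {5,7} -> sign (id 6, d 2), parse (id 8, d 2).
Iteration 3: rows with depends_on in {6,8} -> verify (id 9, d 3), upload (id 10, d 3).
Iteration 4: rows with depends_on in {9,10} -> scan (id 11, d 4).
Iteration 5: rows with depends_on in {11} -> rollback (id 12, d 5).
Iteration 6: no rows with depends_on in {12}; recursion stops.
Total rows emitted: 9.

9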